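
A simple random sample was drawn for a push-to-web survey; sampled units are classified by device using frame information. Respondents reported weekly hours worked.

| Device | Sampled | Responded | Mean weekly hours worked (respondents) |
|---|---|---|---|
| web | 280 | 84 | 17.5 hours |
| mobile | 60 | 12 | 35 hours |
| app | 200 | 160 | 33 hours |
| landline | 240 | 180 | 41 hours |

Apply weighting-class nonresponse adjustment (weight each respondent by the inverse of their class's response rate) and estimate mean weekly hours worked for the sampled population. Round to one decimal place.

Response rates by class: web 84/280 = 30%, mobile 12/60 = 20%, app 160/200 = 80%, landline 180/240 = 75%.
Weighting each respondent by the inverse class response rate inflates each class back to its sampled size, so the class weight is n_sampled:
  web: 280 × 17.5 = 4900
  mobile: 60 × 35 = 2100
  app: 200 × 33 = 6600
  landline: 240 × 41 = 9840
Adjusted estimate = 23,440 / 780 = 30.0513 → 30.1.

30.1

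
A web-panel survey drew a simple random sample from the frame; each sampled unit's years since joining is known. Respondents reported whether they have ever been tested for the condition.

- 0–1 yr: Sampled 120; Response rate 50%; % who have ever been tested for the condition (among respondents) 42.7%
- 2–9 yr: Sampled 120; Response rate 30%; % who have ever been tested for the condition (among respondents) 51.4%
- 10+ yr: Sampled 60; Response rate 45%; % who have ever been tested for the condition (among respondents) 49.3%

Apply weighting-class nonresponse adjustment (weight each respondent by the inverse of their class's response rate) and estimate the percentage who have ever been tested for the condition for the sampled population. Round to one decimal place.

47.5%

With weight = n_sampled/n_responded per class, the weighted class total is n_sampled:
  0–1 yr: 120 × 42.7 = 5124
  2–9 yr: 120 × 51.4 = 6168
  10+ yr: 60 × 49.3 = 2958
Adjusted estimate = 14,250 / 300 = 47.5 → 47.5%.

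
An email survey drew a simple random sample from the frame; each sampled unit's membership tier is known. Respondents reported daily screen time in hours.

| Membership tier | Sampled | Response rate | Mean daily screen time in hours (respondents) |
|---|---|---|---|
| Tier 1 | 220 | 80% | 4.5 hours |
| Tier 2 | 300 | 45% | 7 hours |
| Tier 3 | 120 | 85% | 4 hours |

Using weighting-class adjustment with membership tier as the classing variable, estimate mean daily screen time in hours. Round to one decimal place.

5.6

Weighting each respondent by the inverse class response rate inflates each class back to its sampled size, so the class weight is n_sampled:
  Tier 1: 220 × 4.5 = 990
  Tier 2: 300 × 7 = 2100
  Tier 3: 120 × 4 = 480
Adjusted estimate = 3570 / 640 = 5.57812 → 5.6.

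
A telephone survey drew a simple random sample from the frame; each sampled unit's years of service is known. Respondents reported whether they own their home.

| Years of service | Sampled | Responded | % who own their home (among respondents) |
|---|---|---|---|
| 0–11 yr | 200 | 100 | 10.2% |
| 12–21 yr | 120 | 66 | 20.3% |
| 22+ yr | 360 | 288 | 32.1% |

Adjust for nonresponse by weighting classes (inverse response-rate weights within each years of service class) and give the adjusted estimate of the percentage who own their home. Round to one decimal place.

Response rates by class: 0–11 yr 100/200 = 50%, 12–21 yr 66/120 = 55%, 22+ yr 288/360 = 80%.
With weight = n_sampled/n_responded per class, the weighted class total is n_sampled:
  0–11 yr: 200 × 10.2 = 2040
  12–21 yr: 120 × 20.3 = 2436
  22+ yr: 360 × 32.1 = 11,556
Adjusted estimate = 16,032 / 680 = 23.5765 → 23.6%.

23.6%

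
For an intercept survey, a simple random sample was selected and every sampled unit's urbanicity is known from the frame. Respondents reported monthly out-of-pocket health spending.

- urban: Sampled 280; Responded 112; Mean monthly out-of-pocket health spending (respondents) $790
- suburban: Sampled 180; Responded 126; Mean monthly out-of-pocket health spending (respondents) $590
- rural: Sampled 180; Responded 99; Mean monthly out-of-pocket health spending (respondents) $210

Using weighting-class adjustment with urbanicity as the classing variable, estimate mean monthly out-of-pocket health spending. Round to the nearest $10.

Class response rates: urban 112/280 = 40%, suburban 126/180 = 70%, rural 99/180 = 55%.
Each respondent's weight = sampled/responded in their class; summing within a class gives n_sampled, so:
  urban: 280 × 790 = 221,200
  suburban: 180 × 590 = 106,200
  rural: 180 × 210 = 37,800
Adjusted estimate = 365,200 / 640 = 570.625 → $570.

$570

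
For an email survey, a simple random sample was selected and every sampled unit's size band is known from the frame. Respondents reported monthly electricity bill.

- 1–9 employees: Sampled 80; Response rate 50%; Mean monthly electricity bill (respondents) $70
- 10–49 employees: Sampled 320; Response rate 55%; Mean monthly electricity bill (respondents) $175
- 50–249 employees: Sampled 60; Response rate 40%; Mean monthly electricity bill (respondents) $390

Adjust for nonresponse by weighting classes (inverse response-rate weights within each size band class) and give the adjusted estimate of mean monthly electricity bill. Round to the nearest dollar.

$185

Weighting each respondent by the inverse class response rate inflates each class back to its sampled size, so the class weight is n_sampled:
  1–9 employees: 80 × 70 = 5600
  10–49 employees: 320 × 175 = 56,000
  50–249 employees: 60 × 390 = 23,400
Adjusted estimate = 85,000 / 460 = 184.783 → $185.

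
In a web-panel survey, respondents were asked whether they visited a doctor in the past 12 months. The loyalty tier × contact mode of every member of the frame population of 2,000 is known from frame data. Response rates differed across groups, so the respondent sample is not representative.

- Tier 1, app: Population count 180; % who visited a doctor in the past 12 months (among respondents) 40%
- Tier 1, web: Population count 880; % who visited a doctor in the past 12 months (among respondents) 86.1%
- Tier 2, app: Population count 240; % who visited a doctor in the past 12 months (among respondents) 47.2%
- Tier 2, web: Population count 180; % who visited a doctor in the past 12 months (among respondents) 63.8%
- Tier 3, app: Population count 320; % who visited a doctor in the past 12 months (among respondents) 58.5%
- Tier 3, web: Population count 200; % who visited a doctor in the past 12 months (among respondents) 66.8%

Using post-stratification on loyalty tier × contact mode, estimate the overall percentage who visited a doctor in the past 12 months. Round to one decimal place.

Post-stratification weights by population share, not respondent share:
  Tier 1, app: (180/2,000) × 40 = 3.6
  Tier 1, web: (880/2,000) × 86.1 = 37.884
  Tier 2, app: (240/2,000) × 47.2 = 5.664
  Tier 2, web: (180/2,000) × 63.8 = 5.742
  Tier 3, app: (320/2,000) × 58.5 = 9.36
  Tier 3, web: (200/2,000) × 66.8 = 6.68
Post-stratified estimate = 68.93 → 68.9%.

68.9%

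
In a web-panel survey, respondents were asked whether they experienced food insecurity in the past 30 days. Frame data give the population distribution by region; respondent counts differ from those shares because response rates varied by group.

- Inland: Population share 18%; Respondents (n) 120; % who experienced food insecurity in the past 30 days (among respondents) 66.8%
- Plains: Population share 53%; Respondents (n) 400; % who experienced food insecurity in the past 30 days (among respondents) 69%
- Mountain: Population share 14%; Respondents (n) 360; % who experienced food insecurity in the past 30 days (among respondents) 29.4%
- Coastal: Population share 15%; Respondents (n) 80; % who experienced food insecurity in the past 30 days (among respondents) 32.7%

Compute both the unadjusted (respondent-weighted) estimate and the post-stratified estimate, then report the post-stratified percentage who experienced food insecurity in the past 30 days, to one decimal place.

57.6%

Without adjustment, the pooled respondent share is:
  (120/960)×66.8 + (400/960)×69 + (360/960)×29.4 + (80/960)×32.7 = 50.85%
Post-stratifying to population shares instead:
  0.18×66.8 + 0.53×69 + 0.14×29.4 + 0.15×32.7 = 57.615%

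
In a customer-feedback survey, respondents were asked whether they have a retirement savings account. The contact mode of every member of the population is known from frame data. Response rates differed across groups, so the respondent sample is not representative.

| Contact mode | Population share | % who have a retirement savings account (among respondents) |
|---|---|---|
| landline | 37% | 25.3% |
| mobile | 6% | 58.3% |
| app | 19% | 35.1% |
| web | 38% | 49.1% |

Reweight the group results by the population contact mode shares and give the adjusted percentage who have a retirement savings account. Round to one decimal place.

Weight each group's respondent value by its population share:
  landline: 0.37 × 25.3 = 9.361
  mobile: 0.06 × 58.3 = 3.498
  app: 0.19 × 35.1 = 6.669
  web: 0.38 × 49.1 = 18.658
Post-stratified estimate = 38.186 → 38.2%.

38.2%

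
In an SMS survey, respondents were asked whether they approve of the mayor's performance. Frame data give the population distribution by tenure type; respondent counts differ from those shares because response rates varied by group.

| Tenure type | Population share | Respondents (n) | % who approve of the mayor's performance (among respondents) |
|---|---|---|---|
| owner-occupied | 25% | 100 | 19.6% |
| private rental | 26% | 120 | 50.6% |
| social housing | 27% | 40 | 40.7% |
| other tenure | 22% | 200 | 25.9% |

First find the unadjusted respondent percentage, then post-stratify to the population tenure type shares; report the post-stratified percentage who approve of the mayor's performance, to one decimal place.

34.7%

Unadjusted (pooled respondent) estimate weights by respondent counts:
  (100/460)×19.6 + (120/460)×50.6 + (40/460)×40.7 + (200/460)×25.9 = 32.2609%
Post-stratified estimate weights by population shares:
  0.25×19.6 + 0.26×50.6 + 0.27×40.7 + 0.22×25.9 = 34.743%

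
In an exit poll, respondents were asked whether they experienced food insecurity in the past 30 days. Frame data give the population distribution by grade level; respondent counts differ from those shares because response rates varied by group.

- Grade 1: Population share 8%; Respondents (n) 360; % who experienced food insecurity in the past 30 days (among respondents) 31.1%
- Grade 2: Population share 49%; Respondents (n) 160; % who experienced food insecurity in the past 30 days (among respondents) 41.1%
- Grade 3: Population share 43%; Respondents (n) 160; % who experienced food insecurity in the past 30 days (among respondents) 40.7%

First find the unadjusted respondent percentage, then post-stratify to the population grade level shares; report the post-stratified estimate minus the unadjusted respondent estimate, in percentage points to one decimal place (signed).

+4.4 percentage points

Naive respondent-only estimate (weights = respondent counts):
  (360/680)×31.1 + (160/680)×41.1 + (160/680)×40.7 = 35.7118%
Reweighting by population grade level shares:
  0.08×31.1 + 0.49×41.1 + 0.43×40.7 = 40.128%
Difference = 40.128 − 35.7118 = 4.4162 pp.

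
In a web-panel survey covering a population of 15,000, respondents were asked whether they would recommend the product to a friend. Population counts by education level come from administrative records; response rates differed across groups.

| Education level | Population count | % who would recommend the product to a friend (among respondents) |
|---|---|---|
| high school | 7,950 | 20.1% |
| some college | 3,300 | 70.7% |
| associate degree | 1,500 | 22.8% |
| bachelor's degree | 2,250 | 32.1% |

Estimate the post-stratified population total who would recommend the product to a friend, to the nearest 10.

5,000

Estimated count per cell = population count × respondent percentage:
  high school: 7,950 × 20.1% = 1597.95
  some college: 3,300 × 70.7% = 2333.1
  associate degree: 1,500 × 22.8% = 342
  bachelor's degree: 2,250 × 32.1% = 722.25
Estimated total = 4995.3 → 5,000.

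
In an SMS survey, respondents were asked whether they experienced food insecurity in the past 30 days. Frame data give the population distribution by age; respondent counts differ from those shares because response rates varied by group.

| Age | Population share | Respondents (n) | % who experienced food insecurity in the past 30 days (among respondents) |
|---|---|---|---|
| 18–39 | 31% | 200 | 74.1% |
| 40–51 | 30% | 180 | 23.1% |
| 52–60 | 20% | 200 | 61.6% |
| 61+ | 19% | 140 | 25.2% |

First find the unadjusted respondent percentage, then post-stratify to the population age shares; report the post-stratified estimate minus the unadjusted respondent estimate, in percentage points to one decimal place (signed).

-1.4 percentage points

Without adjustment, the pooled respondent share is:
  (200/720)×74.1 + (180/720)×23.1 + (200/720)×61.6 + (140/720)×25.2 = 48.3694%
Post-stratified estimate weights by population shares:
  0.31×74.1 + 0.3×23.1 + 0.2×61.6 + 0.19×25.2 = 47.009%
Difference = 47.009 − 48.3694 = -1.3604 pp.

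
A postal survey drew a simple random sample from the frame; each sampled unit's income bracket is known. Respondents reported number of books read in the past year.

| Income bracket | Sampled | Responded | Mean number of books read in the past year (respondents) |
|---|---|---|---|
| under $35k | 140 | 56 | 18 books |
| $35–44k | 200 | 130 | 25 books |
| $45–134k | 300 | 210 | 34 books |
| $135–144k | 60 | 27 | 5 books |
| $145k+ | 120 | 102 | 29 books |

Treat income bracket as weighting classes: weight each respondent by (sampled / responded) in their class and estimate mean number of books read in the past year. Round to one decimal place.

Class response rates: under $35k 56/140 = 40%, $35–44k 130/200 = 65%, $45–134k 210/300 = 70%, $135–144k 27/60 = 45%, $145k+ 102/120 = 85%.
Weighting each respondent by the inverse class response rate inflates each class back to its sampled size, so the class weight is n_sampled:
  under $35k: 140 × 18 = 2520
  $35–44k: 200 × 25 = 5000
  $45–134k: 300 × 34 = 10,200
  $135–144k: 60 × 5 = 300
  $145k+: 120 × 29 = 3480
Adjusted estimate = 21,500 / 820 = 26.2195 → 26.2.

26.2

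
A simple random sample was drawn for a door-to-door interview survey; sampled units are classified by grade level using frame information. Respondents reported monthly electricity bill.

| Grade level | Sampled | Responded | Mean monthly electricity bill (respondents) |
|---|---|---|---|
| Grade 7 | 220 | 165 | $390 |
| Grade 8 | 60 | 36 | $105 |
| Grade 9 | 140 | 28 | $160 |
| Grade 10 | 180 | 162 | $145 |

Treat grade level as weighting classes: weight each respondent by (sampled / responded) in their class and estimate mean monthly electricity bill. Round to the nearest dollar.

Class response rates: Grade 7 165/220 = 75%, Grade 8 36/60 = 60%, Grade 9 28/140 = 20%, Grade 10 162/180 = 90%.
Weighting each respondent by the inverse class response rate inflates each class back to its sampled size, so the class weight is n_sampled:
  Grade 7: 220 × 390 = 85,800
  Grade 8: 60 × 105 = 6300
  Grade 9: 140 × 160 = 22,400
  Grade 10: 180 × 145 = 26,100
Adjusted estimate = 140,600 / 600 = 234.333 → $234.

$234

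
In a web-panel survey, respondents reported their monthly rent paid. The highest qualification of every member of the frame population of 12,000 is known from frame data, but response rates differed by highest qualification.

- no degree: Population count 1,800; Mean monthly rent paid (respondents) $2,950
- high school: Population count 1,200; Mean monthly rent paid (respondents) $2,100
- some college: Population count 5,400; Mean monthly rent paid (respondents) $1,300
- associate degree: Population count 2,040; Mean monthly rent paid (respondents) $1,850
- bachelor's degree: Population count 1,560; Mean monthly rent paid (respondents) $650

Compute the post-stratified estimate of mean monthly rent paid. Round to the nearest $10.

Weight each group's respondent value by its population share:
  no degree: (1,800/12,000) × 2950 = 442.5
  high school: (1,200/12,000) × 2100 = 210
  some college: (5,400/12,000) × 1300 = 585
  associate degree: (2,040/12,000) × 1850 = 314.5
  bachelor's degree: (1,560/12,000) × 650 = 84.5
Post-stratified estimate = 1636.5 → $1,640.

$1,640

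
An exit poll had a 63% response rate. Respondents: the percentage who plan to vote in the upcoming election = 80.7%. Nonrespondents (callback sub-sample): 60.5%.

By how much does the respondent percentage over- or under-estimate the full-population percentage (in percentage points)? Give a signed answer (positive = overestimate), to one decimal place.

Nonresponse fraction = 1 − 0.63 = 0.37.
Bias = (nonresponse fraction) × (respondent percentage − nonrespondent percentage)
     = 0.37 × (80.7 − 60.5) = 0.37 × 20.2 = 7.474.

+7.5 percentage points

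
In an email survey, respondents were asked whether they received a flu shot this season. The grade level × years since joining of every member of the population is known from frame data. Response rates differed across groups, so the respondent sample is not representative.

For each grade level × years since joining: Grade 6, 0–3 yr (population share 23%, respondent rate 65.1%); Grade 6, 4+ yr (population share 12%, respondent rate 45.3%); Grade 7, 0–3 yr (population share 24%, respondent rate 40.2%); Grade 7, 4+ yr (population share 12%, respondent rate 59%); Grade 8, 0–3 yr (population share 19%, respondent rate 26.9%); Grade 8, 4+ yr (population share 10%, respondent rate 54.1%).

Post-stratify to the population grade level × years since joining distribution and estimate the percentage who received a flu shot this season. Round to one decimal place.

Post-stratification weights by population share, not respondent share:
  Grade 6, 0–3 yr: 0.23 × 65.1 = 14.973
  Grade 6, 4+ yr: 0.12 × 45.3 = 5.436
  Grade 7, 0–3 yr: 0.24 × 40.2 = 9.648
  Grade 7, 4+ yr: 0.12 × 59 = 7.08
  Grade 8, 0–3 yr: 0.19 × 26.9 = 5.111
  Grade 8, 4+ yr: 0.1 × 54.1 = 5.41
Post-stratified estimate = 47.658 → 47.7%.

47.7%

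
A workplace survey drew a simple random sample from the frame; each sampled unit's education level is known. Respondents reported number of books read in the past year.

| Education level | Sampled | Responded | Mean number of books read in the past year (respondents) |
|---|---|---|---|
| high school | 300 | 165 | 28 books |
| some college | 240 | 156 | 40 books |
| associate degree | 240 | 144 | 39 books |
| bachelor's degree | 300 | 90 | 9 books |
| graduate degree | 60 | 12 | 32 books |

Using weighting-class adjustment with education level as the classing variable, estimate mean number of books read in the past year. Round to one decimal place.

Class response rates: high school 165/300 = 55%, some college 156/240 = 65%, associate degree 144/240 = 60%, bachelor's degree 90/300 = 30%, graduate degree 12/60 = 20%.
Each respondent's weight = sampled/responded in their class; summing within a class gives n_sampled, so:
  high school: 300 × 28 = 8400
  some college: 240 × 40 = 9600
  associate degree: 240 × 39 = 9360
  bachelor's degree: 300 × 9 = 2700
  graduate degree: 60 × 32 = 1920
Adjusted estimate = 31,980 / 1,140 = 28.0526 → 28.1.

28.1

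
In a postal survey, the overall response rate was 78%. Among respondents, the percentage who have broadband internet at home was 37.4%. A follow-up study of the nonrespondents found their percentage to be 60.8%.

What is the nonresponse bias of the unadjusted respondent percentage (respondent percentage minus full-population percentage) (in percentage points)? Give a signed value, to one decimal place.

-5.1 percentage points

Nonresponse fraction = 1 − 0.78 = 0.22.
Bias = (nonresponse fraction) × (respondent percentage − nonrespondent percentage)
     = 0.22 × (37.4 − 60.8) = 0.22 × -23.4 = -5.148.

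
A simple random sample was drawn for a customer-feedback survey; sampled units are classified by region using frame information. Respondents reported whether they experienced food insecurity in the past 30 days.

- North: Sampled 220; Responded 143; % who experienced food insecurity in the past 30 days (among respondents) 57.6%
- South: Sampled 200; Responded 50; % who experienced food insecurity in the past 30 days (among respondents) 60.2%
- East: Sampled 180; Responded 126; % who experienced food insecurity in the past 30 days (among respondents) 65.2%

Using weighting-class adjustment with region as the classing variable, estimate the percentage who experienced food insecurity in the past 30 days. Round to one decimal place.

Class response rates: North 143/220 = 65%, South 50/200 = 25%, East 126/180 = 70%.
Inverse-response-rate weighting restores each class to its sampled count, so class totals weight by n_sampled:
  North: 220 × 57.6 = 12,672
  South: 200 × 60.2 = 12,040
  East: 180 × 65.2 = 11,736
Adjusted estimate = 36,448 / 600 = 60.7467 → 60.7%.

60.7%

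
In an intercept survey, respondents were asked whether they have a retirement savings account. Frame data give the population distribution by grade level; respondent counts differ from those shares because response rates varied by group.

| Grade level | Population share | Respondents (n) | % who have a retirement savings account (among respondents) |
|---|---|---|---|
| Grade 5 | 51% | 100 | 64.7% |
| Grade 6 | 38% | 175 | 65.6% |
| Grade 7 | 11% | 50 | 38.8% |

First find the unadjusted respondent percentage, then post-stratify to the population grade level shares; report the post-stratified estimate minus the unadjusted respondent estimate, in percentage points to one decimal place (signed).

Without adjustment, the pooled respondent share is:
  (100/325)×64.7 + (175/325)×65.6 + (50/325)×38.8 = 61.2%
Post-stratified estimate weights by population shares:
  0.51×64.7 + 0.38×65.6 + 0.11×38.8 = 62.193%
Difference = 62.193 − 61.2 = 0.993 pp.

+1.0 percentage points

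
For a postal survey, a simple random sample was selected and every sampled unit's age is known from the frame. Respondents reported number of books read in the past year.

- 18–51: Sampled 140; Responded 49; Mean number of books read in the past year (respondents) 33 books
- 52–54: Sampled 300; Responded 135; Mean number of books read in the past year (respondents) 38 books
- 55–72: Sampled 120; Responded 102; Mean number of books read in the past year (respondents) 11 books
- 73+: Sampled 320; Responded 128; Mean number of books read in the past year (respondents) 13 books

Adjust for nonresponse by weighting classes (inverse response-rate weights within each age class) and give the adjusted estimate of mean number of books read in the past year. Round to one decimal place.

24.4

Response rates by class: 18–51 49/140 = 35%, 52–54 135/300 = 45%, 55–72 102/120 = 85%, 73+ 128/320 = 40%.
Inverse-response-rate weighting restores each class to its sampled count, so class totals weight by n_sampled:
  18–51: 140 × 33 = 4620
  52–54: 300 × 38 = 11,400
  55–72: 120 × 11 = 1320
  73+: 320 × 13 = 4160
Adjusted estimate = 21,500 / 880 = 24.4318 → 24.4.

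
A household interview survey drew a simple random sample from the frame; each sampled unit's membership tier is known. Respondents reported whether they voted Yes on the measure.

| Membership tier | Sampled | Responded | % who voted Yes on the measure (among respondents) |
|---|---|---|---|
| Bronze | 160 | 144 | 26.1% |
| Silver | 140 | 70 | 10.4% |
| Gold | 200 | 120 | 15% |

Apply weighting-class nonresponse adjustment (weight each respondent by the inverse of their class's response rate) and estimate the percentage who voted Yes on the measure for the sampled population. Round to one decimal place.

17.3%

Response rates by class: Bronze 144/160 = 90%, Silver 70/140 = 50%, Gold 120/200 = 60%.
Inverse-response-rate weighting restores each class to its sampled count, so class totals weight by n_sampled:
  Bronze: 160 × 26.1 = 4176
  Silver: 140 × 10.4 = 1456
  Gold: 200 × 15 = 3000
Adjusted estimate = 8632 / 500 = 17.264 → 17.3%.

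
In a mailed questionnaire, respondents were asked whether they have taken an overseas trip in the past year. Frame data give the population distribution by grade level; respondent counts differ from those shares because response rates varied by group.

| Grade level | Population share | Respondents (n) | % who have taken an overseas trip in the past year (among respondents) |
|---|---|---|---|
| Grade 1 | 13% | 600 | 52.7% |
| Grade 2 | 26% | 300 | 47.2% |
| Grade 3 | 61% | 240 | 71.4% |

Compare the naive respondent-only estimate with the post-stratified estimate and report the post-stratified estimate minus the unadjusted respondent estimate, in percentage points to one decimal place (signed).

+7.5 percentage points

Without adjustment, the pooled respondent share is:
  (600/1140)×52.7 + (300/1140)×47.2 + (240/1140)×71.4 = 55.1895%
Post-stratified estimate weights by population shares:
  0.13×52.7 + 0.26×47.2 + 0.61×71.4 = 62.677%
Difference = 62.677 − 55.1895 = 7.4875 pp.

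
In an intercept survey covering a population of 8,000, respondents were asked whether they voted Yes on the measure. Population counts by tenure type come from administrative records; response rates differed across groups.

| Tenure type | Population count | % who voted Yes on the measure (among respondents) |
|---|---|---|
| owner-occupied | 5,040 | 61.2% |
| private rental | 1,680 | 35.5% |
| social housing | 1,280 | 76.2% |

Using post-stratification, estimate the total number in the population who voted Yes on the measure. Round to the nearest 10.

Apply each group's respondent rate to its population count:
  owner-occupied: 5,040 × 61.2% = 3084.48
  private rental: 1,680 × 35.5% = 596.4
  social housing: 1,280 × 76.2% = 975.36
Estimated total = 4656.24 → 4,660.

4,660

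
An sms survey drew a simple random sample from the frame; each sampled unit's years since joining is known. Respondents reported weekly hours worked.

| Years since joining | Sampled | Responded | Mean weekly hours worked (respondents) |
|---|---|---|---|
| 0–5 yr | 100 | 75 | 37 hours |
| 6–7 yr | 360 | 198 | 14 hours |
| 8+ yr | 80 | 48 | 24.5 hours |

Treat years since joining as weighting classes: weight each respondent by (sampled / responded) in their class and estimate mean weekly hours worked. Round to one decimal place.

19.8

Response rates by class: 0–5 yr 75/100 = 75%, 6–7 yr 198/360 = 55%, 8+ yr 48/80 = 60%.
Inverse-response-rate weighting restores each class to its sampled count, so class totals weight by n_sampled:
  0–5 yr: 100 × 37 = 3700
  6–7 yr: 360 × 14 = 5040
  8+ yr: 80 × 24.5 = 1960
Adjusted estimate = 10,700 / 540 = 19.8148 → 19.8.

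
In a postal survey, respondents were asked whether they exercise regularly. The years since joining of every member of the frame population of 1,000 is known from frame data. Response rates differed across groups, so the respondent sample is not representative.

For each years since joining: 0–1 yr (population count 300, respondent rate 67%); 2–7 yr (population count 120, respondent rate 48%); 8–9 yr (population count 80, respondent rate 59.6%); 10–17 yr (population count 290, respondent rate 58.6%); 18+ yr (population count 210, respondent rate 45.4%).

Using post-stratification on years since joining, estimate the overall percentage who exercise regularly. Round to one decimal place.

Weight each group's respondent value by its population share:
  0–1 yr: (300/1,000) × 67 = 20.1
  2–7 yr: (120/1,000) × 48 = 5.76
  8–9 yr: (80/1,000) × 59.6 = 4.768
  10–17 yr: (290/1,000) × 58.6 = 16.994
  18+ yr: (210/1,000) × 45.4 = 9.534
Post-stratified estimate = 57.156 → 57.2%.

57.2%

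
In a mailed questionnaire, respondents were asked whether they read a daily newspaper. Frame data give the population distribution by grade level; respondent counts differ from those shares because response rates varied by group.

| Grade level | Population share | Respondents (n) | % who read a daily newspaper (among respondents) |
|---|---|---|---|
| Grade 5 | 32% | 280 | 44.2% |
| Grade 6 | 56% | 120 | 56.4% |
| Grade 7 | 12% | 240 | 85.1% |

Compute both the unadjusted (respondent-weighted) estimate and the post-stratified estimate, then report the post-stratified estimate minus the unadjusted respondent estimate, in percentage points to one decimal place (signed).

-5.9 percentage points

Without adjustment, the pooled respondent share is:
  (280/640)×44.2 + (120/640)×56.4 + (240/640)×85.1 = 61.825%
Post-stratifying to population shares instead:
  0.32×44.2 + 0.56×56.4 + 0.12×85.1 = 55.94%
Difference = 55.94 − 61.825 = -5.885 pp.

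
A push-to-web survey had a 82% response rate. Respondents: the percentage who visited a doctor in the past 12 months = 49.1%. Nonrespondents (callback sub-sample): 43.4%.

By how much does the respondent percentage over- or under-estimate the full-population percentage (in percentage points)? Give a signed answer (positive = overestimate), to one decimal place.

+1.0 percentage points

Nonresponse fraction = 1 − 0.82 = 0.18.
Bias = (nonresponse fraction) × (respondent percentage − nonrespondent percentage)
     = 0.18 × (49.1 − 43.4) = 0.18 × 5.7 = 1.026.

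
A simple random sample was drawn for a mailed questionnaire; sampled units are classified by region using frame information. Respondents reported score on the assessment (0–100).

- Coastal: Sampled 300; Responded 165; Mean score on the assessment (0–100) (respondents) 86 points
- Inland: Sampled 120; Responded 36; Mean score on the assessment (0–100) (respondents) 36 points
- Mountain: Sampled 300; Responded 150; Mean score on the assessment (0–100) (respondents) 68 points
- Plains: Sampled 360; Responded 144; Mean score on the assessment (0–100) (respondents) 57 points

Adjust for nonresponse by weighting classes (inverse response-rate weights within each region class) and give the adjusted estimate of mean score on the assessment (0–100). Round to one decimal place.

Response rates by class: Coastal 165/300 = 55%, Inland 36/120 = 30%, Mountain 150/300 = 50%, Plains 144/360 = 40%.
Weighting each respondent by the inverse class response rate inflates each class back to its sampled size, so the class weight is n_sampled:
  Coastal: 300 × 86 = 25,800
  Inland: 120 × 36 = 4320
  Mountain: 300 × 68 = 20,400
  Plains: 360 × 57 = 20,520
Adjusted estimate = 71,040 / 1,080 = 65.7778 → 65.8.

65.8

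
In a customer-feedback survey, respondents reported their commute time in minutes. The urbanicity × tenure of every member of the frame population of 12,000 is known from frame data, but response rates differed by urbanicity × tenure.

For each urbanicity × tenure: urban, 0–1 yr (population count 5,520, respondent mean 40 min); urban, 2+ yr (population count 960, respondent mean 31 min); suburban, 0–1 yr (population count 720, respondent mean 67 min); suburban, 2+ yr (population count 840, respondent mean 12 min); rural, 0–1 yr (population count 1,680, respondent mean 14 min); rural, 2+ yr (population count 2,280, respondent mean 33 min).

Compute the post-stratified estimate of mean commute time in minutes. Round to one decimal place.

Post-stratification weights by population share, not respondent share:
  urban, 0–1 yr: (5,520/12,000) × 40 = 18.4
  urban, 2+ yr: (960/12,000) × 31 = 2.48
  suburban, 0–1 yr: (720/12,000) × 67 = 4.02
  suburban, 2+ yr: (840/12,000) × 12 = 0.84
  rural, 0–1 yr: (1,680/12,000) × 14 = 1.96
  rural, 2+ yr: (2,280/12,000) × 33 = 6.27
Post-stratified estimate = 33.97 → 34.0.

34.0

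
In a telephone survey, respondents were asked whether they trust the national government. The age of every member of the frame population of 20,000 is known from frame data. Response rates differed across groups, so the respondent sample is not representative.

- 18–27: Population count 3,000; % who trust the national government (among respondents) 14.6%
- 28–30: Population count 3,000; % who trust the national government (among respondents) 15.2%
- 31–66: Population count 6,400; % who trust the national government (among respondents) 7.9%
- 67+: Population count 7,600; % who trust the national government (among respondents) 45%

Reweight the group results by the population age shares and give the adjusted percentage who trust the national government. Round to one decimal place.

Each cell contributes population-share × respondent value:
  18–27: (3,000/20,000) × 14.6 = 2.19
  28–30: (3,000/20,000) × 15.2 = 2.28
  31–66: (6,400/20,000) × 7.9 = 2.528
  67+: (7,600/20,000) × 45 = 17.1
Post-stratified estimate = 24.098 → 24.1%.

24.1%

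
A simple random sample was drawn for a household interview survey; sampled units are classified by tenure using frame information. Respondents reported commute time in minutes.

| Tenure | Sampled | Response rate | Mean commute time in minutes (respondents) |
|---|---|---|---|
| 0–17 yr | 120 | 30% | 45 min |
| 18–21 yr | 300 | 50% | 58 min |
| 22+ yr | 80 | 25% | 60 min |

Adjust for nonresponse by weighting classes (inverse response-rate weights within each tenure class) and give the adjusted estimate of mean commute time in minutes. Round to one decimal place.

Inverse-response-rate weighting restores each class to its sampled count, so class totals weight by n_sampled:
  0–17 yr: 120 × 45 = 5400
  18–21 yr: 300 × 58 = 17,400
  22+ yr: 80 × 60 = 4800
Adjusted estimate = 27,600 / 500 = 55.2 → 55.2.

55.2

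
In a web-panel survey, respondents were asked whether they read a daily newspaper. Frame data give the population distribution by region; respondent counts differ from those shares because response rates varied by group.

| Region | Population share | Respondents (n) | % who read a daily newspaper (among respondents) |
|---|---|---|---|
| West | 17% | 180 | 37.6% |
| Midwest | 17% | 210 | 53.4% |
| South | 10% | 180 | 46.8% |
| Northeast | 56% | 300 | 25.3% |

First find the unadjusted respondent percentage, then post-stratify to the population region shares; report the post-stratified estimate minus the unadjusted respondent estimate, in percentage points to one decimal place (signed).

Naive respondent-only estimate (weights = respondent counts):
  (180/870)×37.6 + (210/870)×53.4 + (180/870)×46.8 + (300/870)×25.3 = 39.0759%
Post-stratifying to population shares instead:
  0.17×37.6 + 0.17×53.4 + 0.1×46.8 + 0.56×25.3 = 34.318%
Difference = 34.318 − 39.0759 = -4.7579 pp.

-4.8 percentage points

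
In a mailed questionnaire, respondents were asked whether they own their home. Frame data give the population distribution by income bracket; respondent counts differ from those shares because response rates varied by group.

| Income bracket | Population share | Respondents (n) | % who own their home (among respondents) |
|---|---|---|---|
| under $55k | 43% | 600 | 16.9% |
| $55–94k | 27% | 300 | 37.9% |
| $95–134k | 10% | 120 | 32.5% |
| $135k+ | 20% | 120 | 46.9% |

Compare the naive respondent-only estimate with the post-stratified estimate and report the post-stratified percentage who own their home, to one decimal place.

Naive respondent-only estimate (weights = respondent counts):
  (600/1140)×16.9 + (300/1140)×37.9 + (120/1140)×32.5 + (120/1140)×46.9 = 27.2263%
Post-stratifying to population shares instead:
  0.43×16.9 + 0.27×37.9 + 0.1×32.5 + 0.2×46.9 = 30.13%

30.1%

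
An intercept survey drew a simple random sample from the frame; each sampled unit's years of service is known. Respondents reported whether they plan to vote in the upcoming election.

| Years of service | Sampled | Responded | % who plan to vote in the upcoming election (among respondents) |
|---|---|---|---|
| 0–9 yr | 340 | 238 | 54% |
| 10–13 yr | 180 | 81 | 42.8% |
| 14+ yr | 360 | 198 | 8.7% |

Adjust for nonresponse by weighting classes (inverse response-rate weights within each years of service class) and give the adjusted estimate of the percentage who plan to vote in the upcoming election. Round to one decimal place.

Class response rates: 0–9 yr 238/340 = 70%, 10–13 yr 81/180 = 45%, 14+ yr 198/360 = 55%.
With weight = n_sampled/n_responded per class, the weighted class total is n_sampled:
  0–9 yr: 340 × 54 = 18,360
  10–13 yr: 180 × 42.8 = 7704
  14+ yr: 360 × 8.7 = 3132
Adjusted estimate = 29,196 / 880 = 33.1773 → 33.2%.

33.2%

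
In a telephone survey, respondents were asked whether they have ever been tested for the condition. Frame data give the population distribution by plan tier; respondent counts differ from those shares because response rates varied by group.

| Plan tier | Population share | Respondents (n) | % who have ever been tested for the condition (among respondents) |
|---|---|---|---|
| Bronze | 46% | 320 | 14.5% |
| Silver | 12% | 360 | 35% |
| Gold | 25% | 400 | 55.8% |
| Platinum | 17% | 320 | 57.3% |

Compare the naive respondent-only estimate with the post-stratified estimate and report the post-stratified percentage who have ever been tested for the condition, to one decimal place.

34.6%

Naive respondent-only estimate (weights = respondent counts):
  (320/1400)×14.5 + (360/1400)×35 + (400/1400)×55.8 + (320/1400)×57.3 = 41.3543%
Post-stratified estimate weights by population shares:
  0.46×14.5 + 0.12×35 + 0.25×55.8 + 0.17×57.3 = 34.561%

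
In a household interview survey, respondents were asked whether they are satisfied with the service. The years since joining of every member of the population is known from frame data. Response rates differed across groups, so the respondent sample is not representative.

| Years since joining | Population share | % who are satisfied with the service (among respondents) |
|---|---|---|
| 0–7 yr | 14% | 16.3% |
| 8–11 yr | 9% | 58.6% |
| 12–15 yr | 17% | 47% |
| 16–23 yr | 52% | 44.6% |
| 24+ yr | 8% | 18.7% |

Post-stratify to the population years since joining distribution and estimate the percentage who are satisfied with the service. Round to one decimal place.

Weight each group's respondent value by its population share:
  0–7 yr: 0.14 × 16.3 = 2.282
  8–11 yr: 0.09 × 58.6 = 5.274
  12–15 yr: 0.17 × 47 = 7.99
  16–23 yr: 0.52 × 44.6 = 23.192
  24+ yr: 0.08 × 18.7 = 1.496
Post-stratified estimate = 40.234 → 40.2%.

40.2%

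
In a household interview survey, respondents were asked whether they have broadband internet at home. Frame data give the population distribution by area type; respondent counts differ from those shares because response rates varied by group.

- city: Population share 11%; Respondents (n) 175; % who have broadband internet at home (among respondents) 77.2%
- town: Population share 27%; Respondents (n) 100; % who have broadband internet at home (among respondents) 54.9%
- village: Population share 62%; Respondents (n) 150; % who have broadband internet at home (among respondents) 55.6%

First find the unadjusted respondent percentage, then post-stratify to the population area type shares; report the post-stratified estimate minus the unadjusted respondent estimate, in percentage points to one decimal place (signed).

-6.5 percentage points

Naive respondent-only estimate (weights = respondent counts):
  (175/425)×77.2 + (100/425)×54.9 + (150/425)×55.6 = 64.3294%
Reweighting by population area type shares:
  0.11×77.2 + 0.27×54.9 + 0.62×55.6 = 57.787%
Difference = 57.787 − 64.3294 = -6.5424 pp.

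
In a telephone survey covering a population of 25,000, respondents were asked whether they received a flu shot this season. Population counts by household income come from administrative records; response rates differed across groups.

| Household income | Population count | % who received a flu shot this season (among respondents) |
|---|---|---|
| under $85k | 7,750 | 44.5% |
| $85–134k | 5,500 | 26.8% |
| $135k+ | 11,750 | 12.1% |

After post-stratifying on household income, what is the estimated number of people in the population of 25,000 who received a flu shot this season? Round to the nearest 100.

6,300

Apply each group's respondent rate to its population count:
  under $85k: 7,750 × 44.5% = 3448.75
  $85–134k: 5,500 × 26.8% = 1474
  $135k+: 11,750 × 12.1% = 1421.75
Estimated total = 6344.5 → 6,300.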